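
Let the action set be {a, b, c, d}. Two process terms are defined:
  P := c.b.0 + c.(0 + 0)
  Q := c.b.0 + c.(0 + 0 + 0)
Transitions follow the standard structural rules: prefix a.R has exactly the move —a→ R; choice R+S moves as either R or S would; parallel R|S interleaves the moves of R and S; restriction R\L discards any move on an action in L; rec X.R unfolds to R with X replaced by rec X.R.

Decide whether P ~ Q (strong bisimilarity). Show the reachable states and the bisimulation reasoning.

bisimilar

LTS(P): 4 reachable states
  m0 = c.b.0 + c.(0 + 0) ⊢ ··c··> m1, ··c··> m2
  m1 = 0 + 0 ⊢ (no moves)
  m2 = b.0 ⊢ ··b··> m3
  m3 = 0 ⊢ (no moves)
LTS(Q): 4 reachable states
  n0 = c.b.0 + c.(0 + 0 + 0) ⊢ ··c··> n1, ··c··> n2
  n1 = 0 + 0 + 0 ⊢ (no moves)
  n2 = b.0 ⊢ ··b··> n3
  n3 = 0 ⊢ (no moves)
Bisimilarity quotient blocks:
  B0 = {m0, n0}
  B1 = {m1, m3, n1, n3}
  B2 = {m2, n2}
m0 ∈ B0, n0 ∈ B0 → same block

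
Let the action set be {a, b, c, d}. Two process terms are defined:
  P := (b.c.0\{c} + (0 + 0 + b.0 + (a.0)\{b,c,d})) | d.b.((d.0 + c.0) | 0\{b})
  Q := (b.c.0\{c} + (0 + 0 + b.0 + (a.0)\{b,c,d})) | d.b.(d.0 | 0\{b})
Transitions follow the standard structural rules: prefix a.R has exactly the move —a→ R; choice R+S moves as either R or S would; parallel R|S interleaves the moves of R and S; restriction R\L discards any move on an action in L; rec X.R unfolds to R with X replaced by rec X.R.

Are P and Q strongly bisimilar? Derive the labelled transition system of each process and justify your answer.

NO

LTS(P): 20 reachable states
  s0 = (b.c.0\{c} + (0 + 0 + b.0 + (a.0)\{b,c,d})) | d.b.((d.0 + c.0) | 0\{b}) ⊢ —a→ s1, —b→ s2, —b→ s3, —d→ s4
  s1 = 0\{b,c,d} | d.b.((d.0 + c.0) | 0\{b}) ⊢ —d→ s5
  s2 = 0 | d.b.((d.0 + c.0) | 0\{b}) ⊢ —d→ s6
  s3 = c.0\{c} | d.b.((d.0 + c.0) | 0\{b}) ⊢ —c→ s7, —d→ s8
  s4 = (b.c.0\{c} + (0 + 0 + b.0 + (a.0)\{b,c,d})) | b.((d.0 + c.0) | 0\{b}) ⊢ —a→ s5, —b→ s6, —b→ s8, —b→ s9
  s5 = 0\{b,c,d} | b.((d.0 + c.0) | 0\{b}) ⊢ —b→ s10
  s6 = 0 | b.((d.0 + c.0) | 0\{b}) ⊢ —b→ s11
  s7 = 0\{c} | d.b.((d.0 + c.0) | 0\{b}) ⊢ —d→ s12
  s8 = c.0\{c} | b.((d.0 + c.0) | 0\{b}) ⊢ —b→ s13, —c→ s12
  s9 = (b.c.0\{c} + (0 + 0 + b.0 + (a.0)\{b,c,d})) | ((d.0 + c.0) | 0\{b}) ⊢ —a→ s10, —b→ s11, —b→ s13, —c→ s14, —d→ s14
  s10 = 0\{b,c,d} | ((d.0 + c.0) | 0\{b}) ⊢ —c→ s15, —d→ s15
  s11 = 0 | ((d.0 + c.0) | 0\{b}) ⊢ —c→ s16, —d→ s16
  s12 = 0\{c} | b.((d.0 + c.0) | 0\{b}) ⊢ —b→ s17
  s13 = c.0\{c} | ((d.0 + c.0) | 0\{b}) ⊢ —c→ s17, —c→ s18, —d→ s18
  s14 = (b.c.0\{c} + (0 + 0 + b.0 + (a.0)\{b,c,d})) | (0 | 0\{b}) ⊢ —a→ s15, —b→ s16, —b→ s18
  s15 = 0\{b,c,d} | (0 | 0\{b}) ⊢ deadlocked
  s16 = 0 | (0 | 0\{b}) ⊢ deadlocked
  s17 = 0\{c} | ((d.0 + c.0) | 0\{b}) ⊢ —c→ s19, —d→ s19
  s18 = c.0\{c} | (0 | 0\{b}) ⊢ —c→ s19
  s19 = 0\{c} | (0 | 0\{b}) ⊢ deadlocked
LTS(Q): 20 reachable states
  t0 = (b.c.0\{c} + (0 + 0 + b.0 + (a.0)\{b,c,d})) | d.b.(d.0 | 0\{b}) ⊢ —a→ t1, —b→ t2, —b→ t3, —d→ t4
  t1 = 0\{b,c,d} | d.b.(d.0 | 0\{b}) ⊢ —d→ t5
  t2 = 0 | d.b.(d.0 | 0\{b}) ⊢ —d→ t6
  t3 = c.0\{c} | d.b.(d.0 | 0\{b}) ⊢ —c→ t7, —d→ t8
  t4 = (b.c.0\{c} + (0 + 0 + b.0 + (a.0)\{b,c,d})) | b.(d.0 | 0\{b}) ⊢ —a→ t5, —b→ t6, —b→ t8, —b→ t9
  t5 = 0\{b,c,d} | b.(d.0 | 0\{b}) ⊢ —b→ t10
  t6 = 0 | b.(d.0 | 0\{b}) ⊢ —b→ t11
  t7 = 0\{c} | d.b.(d.0 | 0\{b}) ⊢ —d→ t12
  t8 = c.0\{c} | b.(d.0 | 0\{b}) ⊢ —b→ t13, —c→ t12
  t9 = (b.c.0\{c} + (0 + 0 + b.0 + (a.0)\{b,c,d})) | (d.0 | 0\{b}) ⊢ —a→ t10, —b→ t11, —b→ t13, —d→ t14
  t10 = 0\{b,c,d} | (d.0 | 0\{b}) ⊢ —d→ t15
  t11 = 0 | (d.0 | 0\{b}) ⊢ —d→ t16
  t12 = 0\{c} | b.(d.0 | 0\{b}) ⊢ —b→ t17
  t13 = c.0\{c} | (d.0 | 0\{b}) ⊢ —c→ t17, —d→ t18
  t14 = (b.c.0\{c} + (0 + 0 + b.0 + (a.0)\{b,c,d})) | (0 | 0\{b}) ⊢ —a→ t15, —b→ t16, —b→ t18
  t15 = 0\{b,c,d} | (0 | 0\{b}) ⊢ deadlocked
  t16 = 0 | (0 | 0\{b}) ⊢ deadlocked
  t17 = 0\{c} | (d.0 | 0\{b}) ⊢ —d→ t19
  t18 = c.0\{c} | (0 | 0\{b}) ⊢ —c→ t19
  t19 = 0\{c} | (0 | 0\{b}) ⊢ deadlocked
Bisimilarity quotient blocks:
  B0 = {s0}
  B1 = {s1, s2, s7}
  B2 = {s12, s5, s6}
  B3 = {s10, s11, s17}
  B4 = {s15, s16, s19, t15, t16, t19}
  B5 = {s4}
  B6 = {s8}
  B7 = {s13}
  B8 = {s18, t18}
  B9 = {s9}
  B10 = {s14, t14}
  B11 = {s3}
  B12 = {t0}
  B13 = {t4}
  B14 = {t9}
  B15 = {t10, t11, t17}
  B16 = {t13}
  B17 = {t8}
  B18 = {t12, t5, t6}
  B19 = {t1, t2, t7}
  B20 = {t3}
s0 ∈ B0, t0 ∈ B12 → different blocks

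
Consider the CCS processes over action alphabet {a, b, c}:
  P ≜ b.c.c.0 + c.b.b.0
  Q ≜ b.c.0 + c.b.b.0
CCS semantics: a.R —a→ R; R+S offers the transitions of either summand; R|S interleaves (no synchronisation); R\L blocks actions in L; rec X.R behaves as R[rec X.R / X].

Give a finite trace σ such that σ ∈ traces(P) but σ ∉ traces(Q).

bcc

LTS(P): 6 reachable states
  u0 = b.c.c.0 + c.b.b.0 :: --b--▸ u1, --c--▸ u2
  u1 = c.c.0 :: --c--▸ u3
  u2 = b.b.0 :: --b--▸ u4
  u3 = c.0 :: --c--▸ u5
  u4 = b.0 :: --b--▸ u5
  u5 = 0 :: ·
LTS(Q): 5 reachable states
  v0 = b.c.0 + c.b.b.0 :: --b--▸ v1, --c--▸ v2
  v1 = c.0 :: --c--▸ v3
  v2 = b.b.0 :: --b--▸ v4
  v3 = 0 :: ·
  v4 = b.0 :: --b--▸ v3
Executing bcc from P (initial set {u0}):
  step 1 (b): {u1}
  step 2 (c): {u3}
  step 3 (c): {u5}
  P completes σ.
Executing bcc from Q (initial set {v0}):
  step 1 (b): {v1}
  step 2 (c): {v3}
  step 3 (c): ∅  — Q cannot continue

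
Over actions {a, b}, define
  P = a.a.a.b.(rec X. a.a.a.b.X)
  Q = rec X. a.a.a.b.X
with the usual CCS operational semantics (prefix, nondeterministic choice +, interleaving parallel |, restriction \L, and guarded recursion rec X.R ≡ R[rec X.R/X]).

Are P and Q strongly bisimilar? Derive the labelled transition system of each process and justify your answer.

P's transition system — 5 states:
  u0 = a.a.a.b.(rec X. a.a.a.b.X) → ··a··> u1
  u1 = a.a.b.(rec X. a.a.a.b.X) → ··a··> u2
  u2 = a.b.(rec X. a.a.a.b.X) → ··a··> u3
  u3 = b.(rec X. a.a.a.b.X) → ··b··> u4
  u4 = rec X. a.a.a.b.X → ··a··> u1
Q's transition system — 4 states:
  v0 = rec X. a.a.a.b.X → ··a··> v1
  v1 = a.a.b.(rec X. a.a.a.b.X) → ··a··> v2
  v2 = a.b.(rec X. a.a.a.b.X) → ··a··> v3
  v3 = b.(rec X. a.a.a.b.X) → ··b··> v0
Partition-refinement fixed point:
  B0 = {u0, u4, v0}
  B1 = {u1, v1}
  B2 = {u2, v2}
  B3 = {u3, v3}
u0 ∈ B0, v0 ∈ B0 → same block

YES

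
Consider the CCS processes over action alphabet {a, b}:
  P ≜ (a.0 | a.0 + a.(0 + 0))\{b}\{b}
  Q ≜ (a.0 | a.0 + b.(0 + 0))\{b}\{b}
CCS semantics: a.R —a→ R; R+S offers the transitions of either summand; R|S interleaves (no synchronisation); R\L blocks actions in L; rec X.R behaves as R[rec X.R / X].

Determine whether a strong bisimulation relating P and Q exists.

P's transition system — 5 states:
  m0 = (a.0 | a.0 + a.(0 + 0))\{b}\{b} ⊢ -a-> m1, -a-> m2, -a-> m3
  m1 = (0 + 0)\{b}\{b} ⊢ ∅
  m2 = (0 | a.0)\{b}\{b} ⊢ -a-> m4
  m3 = (a.0 | 0)\{b}\{b} ⊢ -a-> m4
  m4 = (0 | 0)\{b}\{b} ⊢ ∅
Q's transition system — 4 states:
  n0 = (a.0 | a.0 + b.(0 + 0))\{b}\{b} ⊢ -a-> n1, -a-> n2
  n1 = (0 | a.0)\{b}\{b} ⊢ -a-> n3
  n2 = (a.0 | 0)\{b}\{b} ⊢ -a-> n3
  n3 = (0 | 0)\{b}\{b} ⊢ ∅
Coarsest stable partition (strong bisimilarity classes):
  B0 = {m0}
  B1 = {m1, m4, n3}
  B2 = {m2, m3, n1, n2}
  B3 = {n0}
m0 ∈ B0, n0 ∈ B3 → different blocks

not bisimilar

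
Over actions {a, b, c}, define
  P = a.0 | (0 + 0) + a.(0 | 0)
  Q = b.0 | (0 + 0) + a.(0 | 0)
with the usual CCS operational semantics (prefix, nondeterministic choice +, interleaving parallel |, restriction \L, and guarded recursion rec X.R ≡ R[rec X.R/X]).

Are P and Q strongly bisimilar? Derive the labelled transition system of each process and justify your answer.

not bisimilar

P's transition system — 3 states:
  s0 = a.0 | (0 + 0) + a.(0 | 0) has moves —a→ s1, —a→ s2
  s1 = 0 | (0 + 0) has moves deadlocked
  s2 = 0 | 0 has moves deadlocked
Q's transition system — 3 states:
  t0 = b.0 | (0 + 0) + a.(0 | 0) has moves —a→ t1, —b→ t2
  t1 = 0 | 0 has moves deadlocked
  t2 = 0 | (0 + 0) has moves deadlocked
Partition-refinement fixed point:
  B0 = {s0}
  B1 = {s1, s2, t1, t2}
  B2 = {t0}
s0 ∈ B0, t0 ∈ B2 → different blocks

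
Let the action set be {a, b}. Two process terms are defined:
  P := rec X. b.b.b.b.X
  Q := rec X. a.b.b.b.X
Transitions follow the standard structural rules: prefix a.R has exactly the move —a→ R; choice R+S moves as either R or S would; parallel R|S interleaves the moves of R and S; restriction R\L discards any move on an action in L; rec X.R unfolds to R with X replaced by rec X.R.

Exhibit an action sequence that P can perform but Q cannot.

b

Reachable graph of P (4 states):
  s0 = rec X. b.b.b.b.X | ··b··> s1
  s1 = b.b.b.(rec X. b.b.b.b.X) | ··b··> s2
  s2 = b.b.(rec X. b.b.b.b.X) | ··b··> s3
  s3 = b.(rec X. b.b.b.b.X) | ··b··> s0
Reachable graph of Q (4 states):
  t0 = rec X. a.b.b.b.X | ··a··> t1
  t1 = b.b.b.(rec X. a.b.b.b.X) | ··b··> t2
  t2 = b.b.(rec X. a.b.b.b.X) | ··b··> t3
  t3 = b.(rec X. a.b.b.b.X) | ··b··> t0
Trace ⟨b⟩ through P, begin at {s0}:
  after b @ step 1: {s1}
  P completes σ.
Trace ⟨b⟩ through Q, begin at {t0}:
  after b @ step 1: ∅  — Q cannot continue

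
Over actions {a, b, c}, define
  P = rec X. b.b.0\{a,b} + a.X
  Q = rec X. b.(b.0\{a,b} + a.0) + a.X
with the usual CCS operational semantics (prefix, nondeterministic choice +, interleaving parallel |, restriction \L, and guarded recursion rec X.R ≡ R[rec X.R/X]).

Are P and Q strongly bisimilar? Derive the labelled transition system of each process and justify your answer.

P's transition system — 3 states:
  u0 = rec X. b.b.0\{a,b} + a.X → =a=> u0, =b=> u1
  u1 = b.0\{a,b} → =b=> u2
  u2 = 0\{a,b} → ·
Q's transition system — 4 states:
  v0 = rec X. b.(b.0\{a,b} + a.0) + a.X → =a=> v0, =b=> v1
  v1 = b.0\{a,b} + a.0 → =a=> v2, =b=> v3
  v2 = 0 → ·
  v3 = 0\{a,b} → ·
Bisimilarity quotient blocks:
  B0 = {u0}
  B1 = {u1}
  B2 = {u2, v2, v3}
  B3 = {v0}
  B4 = {v1}
u0 ∈ B0, v0 ∈ B3 → different blocks

NO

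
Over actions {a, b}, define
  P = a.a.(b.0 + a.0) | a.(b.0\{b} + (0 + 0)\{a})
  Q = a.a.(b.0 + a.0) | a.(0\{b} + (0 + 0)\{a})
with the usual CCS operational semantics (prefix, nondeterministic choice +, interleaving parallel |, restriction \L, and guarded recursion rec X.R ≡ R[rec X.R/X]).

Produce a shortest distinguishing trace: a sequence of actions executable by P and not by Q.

LTS(P): 12 reachable states
  s0 = a.a.(b.0 + a.0) | a.(b.0\{b} + (0 + 0)\{a}) :: =a=> s1, =a=> s2
  s1 = a.(b.0 + a.0) | a.(b.0\{b} + (0 + 0)\{a}) :: =a=> s3, =a=> s4
  s2 = a.a.(b.0 + a.0) | (b.0\{b} + (0 + 0)\{a}) :: =a=> s4, =b=> s5
  s3 = (b.0 + a.0) | a.(b.0\{b} + (0 + 0)\{a}) :: =a=> s6, =a=> s7, =b=> s7
  s4 = a.(b.0 + a.0) | (b.0\{b} + (0 + 0)\{a}) :: =a=> s6, =b=> s8
  s5 = a.a.(b.0 + a.0) | 0\{b} :: =a=> s8
  s6 = (b.0 + a.0) | (b.0\{b} + (0 + 0)\{a}) :: =a=> s9, =b=> s10, =b=> s9
  s7 = 0 | a.(b.0\{b} + (0 + 0)\{a}) :: =a=> s9
  s8 = a.(b.0 + a.0) | 0\{b} :: =a=> s10
  s9 = 0 | (b.0\{b} + (0 + 0)\{a}) :: =b=> s11
  s10 = (b.0 + a.0) | 0\{b} :: =a=> s11, =b=> s11
  s11 = 0 | 0\{b} :: stopped
LTS(Q): 8 reachable states
  t0 = a.a.(b.0 + a.0) | a.(0\{b} + (0 + 0)\{a}) :: =a=> t1, =a=> t2
  t1 = a.(b.0 + a.0) | a.(0\{b} + (0 + 0)\{a}) :: =a=> t3, =a=> t4
  t2 = a.a.(b.0 + a.0) | (0\{b} + (0 + 0)\{a}) :: =a=> t4
  t3 = (b.0 + a.0) | a.(0\{b} + (0 + 0)\{a}) :: =a=> t5, =a=> t6, =b=> t6
  t4 = a.(b.0 + a.0) | (0\{b} + (0 + 0)\{a}) :: =a=> t5
  t5 = (b.0 + a.0) | (0\{b} + (0 + 0)\{a}) :: =a=> t7, =b=> t7
  t6 = 0 | a.(0\{b} + (0 + 0)\{a}) :: =a=> t7
  t7 = 0 | (0\{b} + (0 + 0)\{a}) :: stopped
Run σ = ⟨ab⟩ on P: start {s0}
  step 1 (a): {s1, s2}
  step 2 (b): {s5}
  ✓ P
Run σ = ⟨ab⟩ on Q: start {t0}
  step 1 (a): {t1, t2}
  step 2 (b): no successor for Q

ab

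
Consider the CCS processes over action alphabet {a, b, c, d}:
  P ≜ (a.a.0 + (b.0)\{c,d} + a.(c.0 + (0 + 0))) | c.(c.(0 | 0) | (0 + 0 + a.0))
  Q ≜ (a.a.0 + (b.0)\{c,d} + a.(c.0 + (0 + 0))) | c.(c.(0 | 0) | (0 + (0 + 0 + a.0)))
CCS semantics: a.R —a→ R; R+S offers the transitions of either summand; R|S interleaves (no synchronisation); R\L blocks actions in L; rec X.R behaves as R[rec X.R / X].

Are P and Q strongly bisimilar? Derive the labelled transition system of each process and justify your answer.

bisimilar

P's transition system — 25 states:
  m0 = (a.a.0 + (b.0)\{c,d} + a.(c.0 + (0 + 0))) | c.(c.(0 | 0) | (0 + 0 + a.0)) ⊢ --a--▸ m1, --a--▸ m2, --b--▸ m3, --c--▸ m4
  m1 = (c.0 + (0 + 0)) | c.(c.(0 | 0) | (0 + 0 + a.0)) ⊢ --c--▸ m5, --c--▸ m6
  m2 = a.0 | c.(c.(0 | 0) | (0 + 0 + a.0)) ⊢ --a--▸ m6, --c--▸ m7
  m3 = 0\{c,d} | c.(c.(0 | 0) | (0 + 0 + a.0)) ⊢ --c--▸ m8
  m4 = (a.a.0 + (b.0)\{c,d} + a.(c.0 + (0 + 0))) | (c.(0 | 0) | (0 + 0 + a.0)) ⊢ --a--▸ m5, --a--▸ m7, --a--▸ m9, --b--▸ m8, --c--▸ m10
  m5 = (c.0 + (0 + 0)) | (c.(0 | 0) | (0 + 0 + a.0)) ⊢ --a--▸ m11, --c--▸ m12, --c--▸ m13
  m6 = 0 | c.(c.(0 | 0) | (0 + 0 + a.0)) ⊢ --c--▸ m13
  m7 = a.0 | (c.(0 | 0) | (0 + 0 + a.0)) ⊢ --a--▸ m13, --a--▸ m14, --c--▸ m15
  m8 = 0\{c,d} | (c.(0 | 0) | (0 + 0 + a.0)) ⊢ --a--▸ m16, --c--▸ m17
  m9 = (a.a.0 + (b.0)\{c,d} + a.(c.0 + (0 + 0))) | (c.(0 | 0) | 0) ⊢ --a--▸ m11, --a--▸ m14, --b--▸ m16, --c--▸ m18
  m10 = (a.a.0 + (b.0)\{c,d} + a.(c.0 + (0 + 0))) | (0 | 0 | (0 + 0 + a.0)) ⊢ --a--▸ m12, --a--▸ m15, --a--▸ m18, --b--▸ m17
  m11 = (c.0 + (0 + 0)) | (c.(0 | 0) | 0) ⊢ --c--▸ m19, --c--▸ m20
  m12 = (c.0 + (0 + 0)) | (0 | 0 | (0 + 0 + a.0)) ⊢ --a--▸ m19, --c--▸ m21
  m13 = 0 | (c.(0 | 0) | (0 + 0 + a.0)) ⊢ --a--▸ m20, --c--▸ m21
  m14 = a.0 | (c.(0 | 0) | 0) ⊢ --a--▸ m20, --c--▸ m22
  m15 = a.0 | (0 | 0 | (0 + 0 + a.0)) ⊢ --a--▸ m21, --a--▸ m22
  m16 = 0\{c,d} | (c.(0 | 0) | 0) ⊢ --c--▸ m23
  m17 = 0\{c,d} | (0 | 0 | (0 + 0 + a.0)) ⊢ --a--▸ m23
  m18 = (a.a.0 + (b.0)\{c,d} + a.(c.0 + (0 + 0))) | (0 | 0 | 0) ⊢ --a--▸ m19, --a--▸ m22, --b--▸ m23
  m19 = (c.0 + (0 + 0)) | (0 | 0 | 0) ⊢ --c--▸ m24
  m20 = 0 | (c.(0 | 0) | 0) ⊢ --c--▸ m24
  m21 = 0 | (0 | 0 | (0 + 0 + a.0)) ⊢ --a--▸ m24
  m22 = a.0 | (0 | 0 | 0) ⊢ --a--▸ m24
  m23 = 0\{c,d} | (0 | 0 | 0) ⊢ deadlocked
  m24 = 0 | (0 | 0 | 0) ⊢ deadlocked
Q's transition system — 25 states:
  n0 = (a.a.0 + (b.0)\{c,d} + a.(c.0 + (0 + 0))) | c.(c.(0 | 0) | (0 + (0 + 0 + a.0))) ⊢ --a--▸ n1, --a--▸ n2, --b--▸ n3, --c--▸ n4
  n1 = (c.0 + (0 + 0)) | c.(c.(0 | 0) | (0 + (0 + 0 + a.0))) ⊢ --c--▸ n5, --c--▸ n6
  n2 = a.0 | c.(c.(0 | 0) | (0 + (0 + 0 + a.0))) ⊢ --a--▸ n6, --c--▸ n7
  n3 = 0\{c,d} | c.(c.(0 | 0) | (0 + (0 + 0 + a.0))) ⊢ --c--▸ n8
  n4 = (a.a.0 + (b.0)\{c,d} + a.(c.0 + (0 + 0))) | (c.(0 | 0) | (0 + (0 + 0 + a.0))) ⊢ --a--▸ n5, --a--▸ n7, --a--▸ n9, --b--▸ n8, --c--▸ n10
  n5 = (c.0 + (0 + 0)) | (c.(0 | 0) | (0 + (0 + 0 + a.0))) ⊢ --a--▸ n11, --c--▸ n12, --c--▸ n13
  n6 = 0 | c.(c.(0 | 0) | (0 + (0 + 0 + a.0))) ⊢ --c--▸ n13
  n7 = a.0 | (c.(0 | 0) | (0 + (0 + 0 + a.0))) ⊢ --a--▸ n13, --a--▸ n14, --c--▸ n15
  n8 = 0\{c,d} | (c.(0 | 0) | (0 + (0 + 0 + a.0))) ⊢ --a--▸ n16, --c--▸ n17
  n9 = (a.a.0 + (b.0)\{c,d} + a.(c.0 + (0 + 0))) | (c.(0 | 0) | 0) ⊢ --a--▸ n11, --a--▸ n14, --b--▸ n16, --c--▸ n18
  n10 = (a.a.0 + (b.0)\{c,d} + a.(c.0 + (0 + 0))) | (0 | 0 | (0 + (0 + 0 + a.0))) ⊢ --a--▸ n12, --a--▸ n15, --a--▸ n18, --b--▸ n17
  n11 = (c.0 + (0 + 0)) | (c.(0 | 0) | 0) ⊢ --c--▸ n19, --c--▸ n20
  n12 = (c.0 + (0 + 0)) | (0 | 0 | (0 + (0 + 0 + a.0))) ⊢ --a--▸ n19, --c--▸ n21
  n13 = 0 | (c.(0 | 0) | (0 + (0 + 0 + a.0))) ⊢ --a--▸ n20, --c--▸ n21
  n14 = a.0 | (c.(0 | 0) | 0) ⊢ --a--▸ n20, --c--▸ n22
  n15 = a.0 | (0 | 0 | (0 + (0 + 0 + a.0))) ⊢ --a--▸ n21, --a--▸ n22
  n16 = 0\{c,d} | (c.(0 | 0) | 0) ⊢ --c--▸ n23
  n17 = 0\{c,d} | (0 | 0 | (0 + (0 + 0 + a.0))) ⊢ --a--▸ n23
  n18 = (a.a.0 + (b.0)\{c,d} + a.(c.0 + (0 + 0))) | (0 | 0 | 0) ⊢ --a--▸ n19, --a--▸ n22, --b--▸ n23
  n19 = (c.0 + (0 + 0)) | (0 | 0 | 0) ⊢ --c--▸ n24
  n20 = 0 | (c.(0 | 0) | 0) ⊢ --c--▸ n24
  n21 = 0 | (0 | 0 | (0 + (0 + 0 + a.0))) ⊢ --a--▸ n24
  n22 = a.0 | (0 | 0 | 0) ⊢ --a--▸ n24
  n23 = 0\{c,d} | (0 | 0 | 0) ⊢ deadlocked
  n24 = 0 | (0 | 0 | 0) ⊢ deadlocked
Bisimilarity quotient blocks:
  B0 = {m0, n0}
  B1 = {m2, n2}
  B2 = {m3, m6, n3, n6}
  B3 = {m12, m13, m14, m8, n12, n13, n14, n8}
  B4 = {m16, m19, m20, n16, n19, n20}
  B5 = {m23, m24, n23, n24}
  B6 = {m17, m21, m22, n17, n21, n22}
  B7 = {m7, n7}
  B8 = {m15, n15}
  B9 = {m1, n1}
  B10 = {m5, n5}
  B11 = {m11, n11}
  B12 = {m4, n4}
  B13 = {m10, n10}
  B14 = {m18, n18}
  B15 = {m9, n9}
m0 ∈ B0, n0 ∈ B0 → same block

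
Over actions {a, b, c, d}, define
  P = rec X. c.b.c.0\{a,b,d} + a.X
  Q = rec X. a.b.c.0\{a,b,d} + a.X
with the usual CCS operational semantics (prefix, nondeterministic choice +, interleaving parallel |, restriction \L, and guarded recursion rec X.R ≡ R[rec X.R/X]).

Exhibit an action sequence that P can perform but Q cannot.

LTS(P): 4 reachable states
  m0 = rec X. c.b.c.0\{a,b,d} + a.X → --a--▸ m0, --c--▸ m1
  m1 = b.c.0\{a,b,d} → --b--▸ m2
  m2 = c.0\{a,b,d} → --c--▸ m3
  m3 = 0\{a,b,d} → ∅
LTS(Q): 4 reachable states
  n0 = rec X. a.b.c.0\{a,b,d} + a.X → --a--▸ n0, --a--▸ n1
  n1 = b.c.0\{a,b,d} → --b--▸ n2
  n2 = c.0\{a,b,d} → --c--▸ n3
  n3 = 0\{a,b,d} → ∅
Executing c from P (initial set {m0}):
  step 1 (c): {m1}
  ✓ P
Executing c from Q (initial set {n0}):
  step 1 (c): no successor for Q

c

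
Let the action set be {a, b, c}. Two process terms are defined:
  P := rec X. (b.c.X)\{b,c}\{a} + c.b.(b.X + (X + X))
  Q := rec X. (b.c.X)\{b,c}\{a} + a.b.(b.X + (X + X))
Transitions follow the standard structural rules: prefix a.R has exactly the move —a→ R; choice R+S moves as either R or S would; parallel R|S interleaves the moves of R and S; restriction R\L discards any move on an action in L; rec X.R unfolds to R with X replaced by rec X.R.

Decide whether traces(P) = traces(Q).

P's transition system — 3 states:
  u0 = rec X. (b.c.X)\{b,c}\{a} + c.b.(b.X + (X + X)) | ··c··> u1
  u1 = b.(b.(rec X. (b.c.X)\{b,c}\{a} + c.b.(b.X + (X + X))) + ((rec X. (b.c.X)\{b,c}\{a} + c.b.(b.X + (X + X))) + (rec X. (b.c.X)\{b,c}\{a} + c.b.(b.X + (X + X))))) | ··b··> u2
  u2 = b.(rec X. (b.c.X)\{b,c}\{a} + c.b.(b.X + (X + X))) + ((rec X. (b.c.X)\{b,c}\{a} + c.b.(b.X + (X + X))) + (rec X. (b.c.X)\{b,c}\{a} + c.b.(b.X + (X + X)))) | ··b··> u0, ··c··> u1
Q's transition system — 3 states:
  v0 = rec X. (b.c.X)\{b,c}\{a} + a.b.(b.X + (X + X)) | ··a··> v1
  v1 = b.(b.(rec X. (b.c.X)\{b,c}\{a} + a.b.(b.X + (X + X))) + ((rec X. (b.c.X)\{b,c}\{a} + a.b.(b.X + (X + X))) + (rec X. (b.c.X)\{b,c}\{a} + a.b.(b.X + (X + X))))) | ··b··> v2
  v2 = b.(rec X. (b.c.X)\{b,c}\{a} + a.b.(b.X + (X + X))) + ((rec X. (b.c.X)\{b,c}\{a} + a.b.(b.X + (X + X))) + (rec X. (b.c.X)\{b,c}\{a} + a.b.(b.X + (X + X)))) | ··a··> v1, ··b··> v0
Run σ = ⟨c⟩ on P: start {u0}
  after c @ step 1: {u1}
  — P admits the full trace.
Run σ = ⟨c⟩ on Q: start {v0}
  after c @ step 1: no successor for Q

trace-distinct — witness ⟨c⟩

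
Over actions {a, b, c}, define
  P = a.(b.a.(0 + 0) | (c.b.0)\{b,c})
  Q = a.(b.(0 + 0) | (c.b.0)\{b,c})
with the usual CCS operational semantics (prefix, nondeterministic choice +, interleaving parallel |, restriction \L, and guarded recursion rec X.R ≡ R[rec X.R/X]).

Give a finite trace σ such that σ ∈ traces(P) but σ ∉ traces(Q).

Reachable graph of P (4 states):
  u0 = a.(b.a.(0 + 0) | (c.b.0)\{b,c}) | =a=> u1
  u1 = b.a.(0 + 0) | (c.b.0)\{b,c} | =b=> u2
  u2 = a.(0 + 0) | (c.b.0)\{b,c} | =a=> u3
  u3 = (0 + 0) | (c.b.0)\{b,c} | ·
Reachable graph of Q (3 states):
  v0 = a.(b.(0 + 0) | (c.b.0)\{b,c}) | =a=> v1
  v1 = b.(0 + 0) | (c.b.0)\{b,c} | =b=> v2
  v2 = (0 + 0) | (c.b.0)\{b,c} | ·
Trace ⟨aba⟩ through P, begin at {u0}:
  step 1 (a): {u1}
  step 2 (b): {u2}
  step 3 (a): {u3}
  ✓ P
Trace ⟨aba⟩ through Q, begin at {v0}:
  step 1 (a): {v1}
  step 2 (b): {v2}
  step 3 (a): ∅  — Q cannot continue

aba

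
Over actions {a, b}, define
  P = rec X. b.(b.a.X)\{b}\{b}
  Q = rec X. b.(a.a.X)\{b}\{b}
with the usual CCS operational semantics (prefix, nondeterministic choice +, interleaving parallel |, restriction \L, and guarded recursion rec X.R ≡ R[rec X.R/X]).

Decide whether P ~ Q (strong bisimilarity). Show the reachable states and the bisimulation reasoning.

LTS(P): 2 reachable states
  s0 = rec X. b.(b.a.X)\{b}\{b} :: =b=> s1
  s1 = (b.a.(rec X. b.(b.a.X)\{b}\{b}))\{b}\{b} :: ·
LTS(Q): 4 reachable states
  t0 = rec X. b.(a.a.X)\{b}\{b} :: =b=> t1
  t1 = (a.a.(rec X. b.(a.a.X)\{b}\{b}))\{b}\{b} :: =a=> t2
  t2 = (a.(rec X. b.(a.a.X)\{b}\{b}))\{b}\{b} :: =a=> t3
  t3 = (rec X. b.(a.a.X)\{b}\{b})\{b}\{b} :: ·
Bisimilarity quotient blocks:
  B0 = {s0}
  B1 = {s1, t3}
  B2 = {t0}
  B3 = {t1}
  B4 = {t2}
s0 ∈ B0, t0 ∈ B2 → different blocks

P ≁ Q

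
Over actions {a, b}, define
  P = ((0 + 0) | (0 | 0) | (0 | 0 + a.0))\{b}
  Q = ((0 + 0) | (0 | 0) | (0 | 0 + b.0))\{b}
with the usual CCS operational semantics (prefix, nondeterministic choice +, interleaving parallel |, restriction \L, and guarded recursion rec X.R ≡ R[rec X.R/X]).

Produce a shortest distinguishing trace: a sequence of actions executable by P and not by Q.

P's transition system — 2 states:
  s0 = ((0 + 0) | (0 | 0) | (0 | 0 + a.0))\{b} has moves --a--▸ s1
  s1 = ((0 + 0) | (0 | 0) | 0)\{b} has moves (no moves)
Q's transition system — 1 states:
  t0 = ((0 + 0) | (0 | 0) | (0 | 0 + b.0))\{b} has moves (no moves)
Run σ = ⟨a⟩ on P: start {s0}
  after a @ step 1: {s1}
  ✓ P
Run σ = ⟨a⟩ on Q: start {t0}
  after a @ step 1: ∅  — Q cannot continue

a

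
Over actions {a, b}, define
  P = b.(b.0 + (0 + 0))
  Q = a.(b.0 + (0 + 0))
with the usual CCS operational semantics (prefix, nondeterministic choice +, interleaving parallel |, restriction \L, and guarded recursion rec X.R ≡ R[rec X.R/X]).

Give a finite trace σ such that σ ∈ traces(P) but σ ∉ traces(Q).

P's transition system — 3 states:
  p0 = b.(b.0 + (0 + 0)) :: -b-> p1
  p1 = b.0 + (0 + 0) :: -b-> p2
  p2 = 0 :: deadlocked
Q's transition system — 3 states:
  q0 = a.(b.0 + (0 + 0)) :: -a-> q1
  q1 = b.0 + (0 + 0) :: -b-> q2
  q2 = 0 :: deadlocked
Run σ = ⟨b⟩ on P: start {p0}
  step 1 (b): {p1}
  P completes σ.
Run σ = ⟨b⟩ on Q: start {q0}
  step 1 (b): ∅ (Q stuck)

b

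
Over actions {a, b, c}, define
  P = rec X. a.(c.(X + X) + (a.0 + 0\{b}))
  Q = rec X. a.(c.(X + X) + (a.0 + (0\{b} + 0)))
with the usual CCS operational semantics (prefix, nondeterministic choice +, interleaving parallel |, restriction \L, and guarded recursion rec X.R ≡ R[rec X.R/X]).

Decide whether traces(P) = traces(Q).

P's transition system — 4 states:
  m0 = rec X. a.(c.(X + X) + (a.0 + 0\{b})) :: ··a··> m1
  m1 = c.((rec X. a.(c.(X + X) + (a.0 + 0\{b}))) + (rec X. a.(c.(X + X) + (a.0 + 0\{b})))) + (a.0 + 0\{b}) :: ··a··> m2, ··c··> m3
  m2 = 0 :: ·
  m3 = (rec X. a.(c.(X + X) + (a.0 + 0\{b}))) + (rec X. a.(c.(X + X) + (a.0 + 0\{b}))) :: ··a··> m1
Q's transition system — 4 states:
  n0 = rec X. a.(c.(X + X) + (a.0 + (0\{b} + 0))) :: ··a··> n1
  n1 = c.((rec X. a.(c.(X + X) + (a.0 + (0\{b} + 0)))) + (rec X. a.(c.(X + X) + (a.0 + (0\{b} + 0))))) + (a.0 + (0\{b} + 0)) :: ··a··> n2, ··c··> n3
  n2 = 0 :: ·
  n3 = (rec X. a.(c.(X + X) + (a.0 + (0\{b} + 0)))) + (rec X. a.(c.(X + X) + (a.0 + (0\{b} + 0)))) :: ··a··> n1
Partition-refinement fixed point:
  B0 = {m0, m3, n0, n3}
  B1 = {m1, n1}
  B2 = {m2, n2}
m0 ∈ B0, n0 ∈ B0 → same block
Bisimilar ⇒ trace-equivalent.

trace-equivalent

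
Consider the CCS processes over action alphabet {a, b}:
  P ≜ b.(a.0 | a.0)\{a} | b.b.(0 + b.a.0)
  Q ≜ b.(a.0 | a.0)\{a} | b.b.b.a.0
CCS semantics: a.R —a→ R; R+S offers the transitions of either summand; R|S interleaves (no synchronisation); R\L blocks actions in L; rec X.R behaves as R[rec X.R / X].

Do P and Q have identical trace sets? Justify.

YES

LTS(P): 10 reachable states
  s0 = b.(a.0 | a.0)\{a} | b.b.(0 + b.a.0) → —b→ s1, —b→ s2
  s1 = (a.0 | a.0)\{a} | b.b.(0 + b.a.0) → —b→ s3
  s2 = b.(a.0 | a.0)\{a} | b.(0 + b.a.0) → —b→ s3, —b→ s4
  s3 = (a.0 | a.0)\{a} | b.(0 + b.a.0) → —b→ s5
  s4 = b.(a.0 | a.0)\{a} | (0 + b.a.0) → —b→ s5, —b→ s6
  s5 = (a.0 | a.0)\{a} | (0 + b.a.0) → —b→ s7
  s6 = b.(a.0 | a.0)\{a} | a.0 → —a→ s8, —b→ s7
  s7 = (a.0 | a.0)\{a} | a.0 → —a→ s9
  s8 = b.(a.0 | a.0)\{a} | 0 → —b→ s9
  s9 = (a.0 | a.0)\{a} | 0 → ∅
LTS(Q): 10 reachable states
  t0 = b.(a.0 | a.0)\{a} | b.b.b.a.0 → —b→ t1, —b→ t2
  t1 = (a.0 | a.0)\{a} | b.b.b.a.0 → —b→ t3
  t2 = b.(a.0 | a.0)\{a} | b.b.a.0 → —b→ t3, —b→ t4
  t3 = (a.0 | a.0)\{a} | b.b.a.0 → —b→ t5
  t4 = b.(a.0 | a.0)\{a} | b.a.0 → —b→ t5, —b→ t6
  t5 = (a.0 | a.0)\{a} | b.a.0 → —b→ t7
  t6 = b.(a.0 | a.0)\{a} | a.0 → —a→ t8, —b→ t7
  t7 = (a.0 | a.0)\{a} | a.0 → —a→ t9
  t8 = b.(a.0 | a.0)\{a} | 0 → —b→ t9
  t9 = (a.0 | a.0)\{a} | 0 → ∅
Bisimilarity quotient blocks:
  B0 = {s0, t0}
  B1 = {s1, t1}
  B2 = {s3, t3}
  B3 = {s5, t5}
  B4 = {s7, t7}
  B5 = {s9, t9}
  B6 = {s2, t2}
  B7 = {s4, t4}
  B8 = {s6, t6}
  B9 = {s8, t8}
s0 ∈ B0, t0 ∈ B0 → same block
Bisimilar ⇒ trace-equivalent.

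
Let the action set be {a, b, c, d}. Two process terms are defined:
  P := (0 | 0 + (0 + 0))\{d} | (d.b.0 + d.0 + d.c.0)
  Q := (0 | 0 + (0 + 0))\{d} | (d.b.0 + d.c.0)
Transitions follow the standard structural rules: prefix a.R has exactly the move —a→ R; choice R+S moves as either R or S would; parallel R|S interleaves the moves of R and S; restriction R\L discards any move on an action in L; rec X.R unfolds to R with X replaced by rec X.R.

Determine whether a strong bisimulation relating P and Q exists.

LTS(P): 4 reachable states
  m0 = (0 | 0 + (0 + 0))\{d} | (d.b.0 + d.0 + d.c.0) ⊢ ··d··> m1, ··d··> m2, ··d··> m3
  m1 = (0 | 0 + (0 + 0))\{d} | 0 ⊢ stopped
  m2 = (0 | 0 + (0 + 0))\{d} | b.0 ⊢ ··b··> m1
  m3 = (0 | 0 + (0 + 0))\{d} | c.0 ⊢ ··c··> m1
LTS(Q): 4 reachable states
  n0 = (0 | 0 + (0 + 0))\{d} | (d.b.0 + d.c.0) ⊢ ··d··> n1, ··d··> n2
  n1 = (0 | 0 + (0 + 0))\{d} | b.0 ⊢ ··b··> n3
  n2 = (0 | 0 + (0 + 0))\{d} | c.0 ⊢ ··c··> n3
  n3 = (0 | 0 + (0 + 0))\{d} | 0 ⊢ stopped
Bisimilarity quotient blocks:
  B0 = {m0}
  B1 = {m3, n2}
  B2 = {m1, n3}
  B3 = {m2, n1}
  B4 = {n0}
m0 ∈ B0, n0 ∈ B4 → different blocks

P ≁ Q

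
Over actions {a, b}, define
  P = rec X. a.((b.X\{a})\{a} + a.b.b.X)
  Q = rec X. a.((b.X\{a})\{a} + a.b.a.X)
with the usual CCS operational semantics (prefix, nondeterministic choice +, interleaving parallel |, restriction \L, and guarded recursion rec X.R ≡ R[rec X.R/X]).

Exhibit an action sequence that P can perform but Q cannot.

aabb

P's transition system — 5 states:
  m0 = rec X. a.((b.X\{a})\{a} + a.b.b.X) has moves —a→ m1
  m1 = (b.(rec X. a.((b.X\{a})\{a} + a.b.b.X))\{a})\{a} + a.b.b.(rec X. a.((b.X\{a})\{a} + a.b.b.X)) has moves —a→ m2, —b→ m3
  m2 = b.b.(rec X. a.((b.X\{a})\{a} + a.b.b.X)) has moves —b→ m4
  m3 = (rec X. a.((b.X\{a})\{a} + a.b.b.X))\{a}\{a} has moves stopped
  m4 = b.(rec X. a.((b.X\{a})\{a} + a.b.b.X)) has moves —b→ m0
Q's transition system — 5 states:
  n0 = rec X. a.((b.X\{a})\{a} + a.b.a.X) has moves —a→ n1
  n1 = (b.(rec X. a.((b.X\{a})\{a} + a.b.a.X))\{a})\{a} + a.b.a.(rec X. a.((b.X\{a})\{a} + a.b.a.X)) has moves —a→ n2, —b→ n3
  n2 = b.a.(rec X. a.((b.X\{a})\{a} + a.b.a.X)) has moves —b→ n4
  n3 = (rec X. a.((b.X\{a})\{a} + a.b.a.X))\{a}\{a} has moves stopped
  n4 = a.(rec X. a.((b.X\{a})\{a} + a.b.a.X)) has moves —a→ n0
Run σ = ⟨aabb⟩ on P: start {m0}
  [1] a ⇒ {m1}
  [2] a ⇒ {m2}
  [3] b ⇒ {m4}
  [4] b ⇒ {m0}
  — P admits the full trace.
Run σ = ⟨aabb⟩ on Q: start {n0}
  [1] a ⇒ {n1}
  [2] a ⇒ {n2}
  [3] b ⇒ {n4}
  [4] b ⇒ no successor for Q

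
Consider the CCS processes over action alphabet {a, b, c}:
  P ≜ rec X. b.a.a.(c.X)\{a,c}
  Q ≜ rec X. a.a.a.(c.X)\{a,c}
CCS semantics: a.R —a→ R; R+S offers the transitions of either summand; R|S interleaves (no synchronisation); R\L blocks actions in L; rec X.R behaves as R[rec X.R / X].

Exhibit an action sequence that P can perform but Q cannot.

b

P's transition system — 4 states:
  m0 = rec X. b.a.a.(c.X)\{a,c} :: =b=> m1
  m1 = a.a.(c.(rec X. b.a.a.(c.X)\{a,c}))\{a,c} :: =a=> m2
  m2 = a.(c.(rec X. b.a.a.(c.X)\{a,c}))\{a,c} :: =a=> m3
  m3 = (c.(rec X. b.a.a.(c.X)\{a,c}))\{a,c} :: deadlocked
Q's transition system — 4 states:
  n0 = rec X. a.a.a.(c.X)\{a,c} :: =a=> n1
  n1 = a.a.(c.(rec X. a.a.a.(c.X)\{a,c}))\{a,c} :: =a=> n2
  n2 = a.(c.(rec X. a.a.a.(c.X)\{a,c}))\{a,c} :: =a=> n3
  n3 = (c.(rec X. a.a.a.(c.X)\{a,c}))\{a,c} :: deadlocked
Trace ⟨b⟩ through P, begin at {m0}:
  [1] b ⇒ {m1}
  P completes σ.
Trace ⟨b⟩ through Q, begin at {n0}:
  [1] b ⇒ ∅ (Q stuck)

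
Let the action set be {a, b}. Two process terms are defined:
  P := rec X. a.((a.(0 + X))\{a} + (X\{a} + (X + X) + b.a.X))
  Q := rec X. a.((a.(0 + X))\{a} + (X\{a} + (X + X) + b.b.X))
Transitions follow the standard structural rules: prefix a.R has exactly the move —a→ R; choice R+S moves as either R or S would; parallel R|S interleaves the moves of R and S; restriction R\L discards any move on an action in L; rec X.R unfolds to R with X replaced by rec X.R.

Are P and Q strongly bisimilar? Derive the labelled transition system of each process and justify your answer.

LTS(P): 3 reachable states
  u0 = rec X. a.((a.(0 + X))\{a} + (X\{a} + (X + X) + b.a.X)) ⊢ =a=> u1
  u1 = (a.(0 + (rec X. a.((a.(0 + X))\{a} + (X\{a} + (X + X) + b.a.X)))))\{a} + ((rec X. a.((a.(0 + X))\{a} + (X\{a} + (X + X) + b.a.X)))\{a} + ((rec X. a.((a.(0 + X))\{a} + (X\{a} + (X + X) + b.a.X))) + (rec X. a.((a.(0 + X))\{a} + (X\{a} + (X + X) + b.a.X)))) + b.a.(rec X. a.((a.(0 + X))\{a} + (X\{a} + (X + X) + b.a.X)))) ⊢ =a=> u1, =b=> u2
  u2 = a.(rec X. a.((a.(0 + X))\{a} + (X\{a} + (X + X) + b.a.X))) ⊢ =a=> u0
LTS(Q): 3 reachable states
  v0 = rec X. a.((a.(0 + X))\{a} + (X\{a} + (X + X) + b.b.X)) ⊢ =a=> v1
  v1 = (a.(0 + (rec X. a.((a.(0 + X))\{a} + (X\{a} + (X + X) + b.b.X)))))\{a} + ((rec X. a.((a.(0 + X))\{a} + (X\{a} + (X + X) + b.b.X)))\{a} + ((rec X. a.((a.(0 + X))\{a} + (X\{a} + (X + X) + b.b.X))) + (rec X. a.((a.(0 + X))\{a} + (X\{a} + (X + X) + b.b.X)))) + b.b.(rec X. a.((a.(0 + X))\{a} + (X\{a} + (X + X) + b.b.X)))) ⊢ =a=> v1, =b=> v2
  v2 = b.(rec X. a.((a.(0 + X))\{a} + (X\{a} + (X + X) + b.b.X))) ⊢ =b=> v0
Coarsest stable partition (strong bisimilarity classes):
  B0 = {u0}
  B1 = {u1}
  B2 = {u2}
  B3 = {v0}
  B4 = {v1}
  B5 = {v2}
u0 ∈ B0, v0 ∈ B3 → different blocks

not bisimilar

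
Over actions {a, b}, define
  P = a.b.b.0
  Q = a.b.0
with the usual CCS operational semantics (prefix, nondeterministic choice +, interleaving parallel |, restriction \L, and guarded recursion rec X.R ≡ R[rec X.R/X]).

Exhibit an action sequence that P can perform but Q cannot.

abb

LTS(P): 4 reachable states
  p0 = a.b.b.0 | -a-> p1
  p1 = b.b.0 | -b-> p2
  p2 = b.0 | -b-> p3
  p3 = 0 | (no moves)
LTS(Q): 3 reachable states
  q0 = a.b.0 | -a-> q1
  q1 = b.0 | -b-> q2
  q2 = 0 | (no moves)
Trace ⟨abb⟩ through P, begin at {p0}:
  after a @ step 1: {p1}
  after b @ step 2: {p2}
  after b @ step 3: {p3}
  P completes σ.
Trace ⟨abb⟩ through Q, begin at {q0}:
  after a @ step 1: {q1}
  after b @ step 2: {q2}
  after b @ step 3: no successor for Q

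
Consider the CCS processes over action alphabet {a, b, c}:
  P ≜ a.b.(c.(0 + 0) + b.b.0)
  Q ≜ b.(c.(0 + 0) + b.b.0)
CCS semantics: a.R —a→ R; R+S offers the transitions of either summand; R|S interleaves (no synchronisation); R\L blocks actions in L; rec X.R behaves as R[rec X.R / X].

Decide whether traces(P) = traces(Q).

NO — witness ⟨a⟩

LTS(P): 6 reachable states
  m0 = a.b.(c.(0 + 0) + b.b.0) has moves —a→ m1
  m1 = b.(c.(0 + 0) + b.b.0) has moves —b→ m2
  m2 = c.(0 + 0) + b.b.0 has moves —b→ m3, —c→ m4
  m3 = b.0 has moves —b→ m5
  m4 = 0 + 0 has moves ∅
  m5 = 0 has moves ∅
LTS(Q): 5 reachable states
  n0 = b.(c.(0 + 0) + b.b.0) has moves —b→ n1
  n1 = c.(0 + 0) + b.b.0 has moves —b→ n2, —c→ n3
  n2 = b.0 has moves —b→ n4
  n3 = 0 + 0 has moves ∅
  n4 = 0 has moves ∅
Trace ⟨a⟩ through P, begin at {m0}:
  after a @ step 1: {m1}
  — P admits the full trace.
Trace ⟨a⟩ through Q, begin at {n0}:
  after a @ step 1: no successor for Q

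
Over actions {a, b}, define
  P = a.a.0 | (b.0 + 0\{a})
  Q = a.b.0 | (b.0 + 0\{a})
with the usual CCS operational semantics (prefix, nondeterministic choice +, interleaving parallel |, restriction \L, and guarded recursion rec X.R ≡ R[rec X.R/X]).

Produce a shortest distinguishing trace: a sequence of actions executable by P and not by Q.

P's transition system — 6 states:
  m0 = a.a.0 | (b.0 + 0\{a}) has moves =a=> m1, =b=> m2
  m1 = a.0 | (b.0 + 0\{a}) has moves =a=> m3, =b=> m4
  m2 = a.a.0 | 0 has moves =a=> m4
  m3 = 0 | (b.0 + 0\{a}) has moves =b=> m5
  m4 = a.0 | 0 has moves =a=> m5
  m5 = 0 | 0 has moves ·
Q's transition system — 6 states:
  n0 = a.b.0 | (b.0 + 0\{a}) has moves =a=> n1, =b=> n2
  n1 = b.0 | (b.0 + 0\{a}) has moves =b=> n3, =b=> n4
  n2 = a.b.0 | 0 has moves =a=> n4
  n3 = 0 | (b.0 + 0\{a}) has moves =b=> n5
  n4 = b.0 | 0 has moves =b=> n5
  n5 = 0 | 0 has moves ·
Trace ⟨aa⟩ through P, begin at {m0}:
  step 1 (a): {m1}
  step 2 (a): {m3}
  — P admits the full trace.
Trace ⟨aa⟩ through Q, begin at {n0}:
  step 1 (a): {n1}
  step 2 (a): ∅ (Q stuck)

aa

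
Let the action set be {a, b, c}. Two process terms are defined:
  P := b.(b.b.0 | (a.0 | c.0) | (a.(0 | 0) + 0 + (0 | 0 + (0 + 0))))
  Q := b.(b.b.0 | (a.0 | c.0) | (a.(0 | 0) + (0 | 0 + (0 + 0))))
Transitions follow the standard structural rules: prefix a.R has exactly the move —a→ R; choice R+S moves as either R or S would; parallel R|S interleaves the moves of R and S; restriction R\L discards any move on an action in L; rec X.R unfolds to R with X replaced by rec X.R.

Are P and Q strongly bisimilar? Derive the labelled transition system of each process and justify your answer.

P ~ Q

Reachable graph of P (25 states):
  s0 = b.(b.b.0 | (a.0 | c.0) | (a.(0 | 0) + 0 + (0 | 0 + (0 + 0)))) | -b-> s1
  s1 = b.b.0 | (a.0 | c.0) | (a.(0 | 0) + 0 + (0 | 0 + (0 + 0))) | -a-> s2, -a-> s3, -b-> s4, -c-> s5
  s2 = b.b.0 | (0 | c.0) | (a.(0 | 0) + 0 + (0 | 0 + (0 + 0))) | -a-> s6, -b-> s7, -c-> s8
  s3 = b.b.0 | (a.0 | c.0) | (0 | 0) | -a-> s6, -b-> s9, -c-> s10
  s4 = b.0 | (a.0 | c.0) | (a.(0 | 0) + 0 + (0 | 0 + (0 + 0))) | -a-> s7, -a-> s9, -b-> s11, -c-> s12
  s5 = b.b.0 | (a.0 | 0) | (a.(0 | 0) + 0 + (0 | 0 + (0 + 0))) | -a-> s10, -a-> s8, -b-> s12
  s6 = b.b.0 | (0 | c.0) | (0 | 0) | -b-> s13, -c-> s14
  s7 = b.0 | (0 | c.0) | (a.(0 | 0) + 0 + (0 | 0 + (0 + 0))) | -a-> s13, -b-> s15, -c-> s16
  s8 = b.b.0 | (0 | 0) | (a.(0 | 0) + 0 + (0 | 0 + (0 + 0))) | -a-> s14, -b-> s16
  s9 = b.0 | (a.0 | c.0) | (0 | 0) | -a-> s13, -b-> s17, -c-> s18
  s10 = b.b.0 | (a.0 | 0) | (0 | 0) | -a-> s14, -b-> s18
  s11 = 0 | (a.0 | c.0) | (a.(0 | 0) + 0 + (0 | 0 + (0 + 0))) | -a-> s15, -a-> s17, -c-> s19
  s12 = b.0 | (a.0 | 0) | (a.(0 | 0) + 0 + (0 | 0 + (0 + 0))) | -a-> s16, -a-> s18, -b-> s19
  s13 = b.0 | (0 | c.0) | (0 | 0) | -b-> s20, -c-> s21
  s14 = b.b.0 | (0 | 0) | (0 | 0) | -b-> s21
  s15 = 0 | (0 | c.0) | (a.(0 | 0) + 0 + (0 | 0 + (0 + 0))) | -a-> s20, -c-> s22
  s16 = b.0 | (0 | 0) | (a.(0 | 0) + 0 + (0 | 0 + (0 + 0))) | -a-> s21, -b-> s22
  s17 = 0 | (a.0 | c.0) | (0 | 0) | -a-> s20, -c-> s23
  s18 = b.0 | (a.0 | 0) | (0 | 0) | -a-> s21, -b-> s23
  s19 = 0 | (a.0 | 0) | (a.(0 | 0) + 0 + (0 | 0 + (0 + 0))) | -a-> s22, -a-> s23
  s20 = 0 | (0 | c.0) | (0 | 0) | -c-> s24
  s21 = b.0 | (0 | 0) | (0 | 0) | -b-> s24
  s22 = 0 | (0 | 0) | (a.(0 | 0) + 0 + (0 | 0 + (0 + 0))) | -a-> s24
  s23 = 0 | (a.0 | 0) | (0 | 0) | -a-> s24
  s24 = 0 | (0 | 0) | (0 | 0) | ∅
Reachable graph of Q (25 states):
  t0 = b.(b.b.0 | (a.0 | c.0) | (a.(0 | 0) + (0 | 0 + (0 + 0)))) | -b-> t1
  t1 = b.b.0 | (a.0 | c.0) | (a.(0 | 0) + (0 | 0 + (0 + 0))) | -a-> t2, -a-> t3, -b-> t4, -c-> t5
  t2 = b.b.0 | (0 | c.0) | (a.(0 | 0) + (0 | 0 + (0 + 0))) | -a-> t6, -b-> t7, -c-> t8
  t3 = b.b.0 | (a.0 | c.0) | (0 | 0) | -a-> t6, -b-> t9, -c-> t10
  t4 = b.0 | (a.0 | c.0) | (a.(0 | 0) + (0 | 0 + (0 + 0))) | -a-> t7, -a-> t9, -b-> t11, -c-> t12
  t5 = b.b.0 | (a.0 | 0) | (a.(0 | 0) + (0 | 0 + (0 + 0))) | -a-> t10, -a-> t8, -b-> t12
  t6 = b.b.0 | (0 | c.0) | (0 | 0) | -b-> t13, -c-> t14
  t7 = b.0 | (0 | c.0) | (a.(0 | 0) + (0 | 0 + (0 + 0))) | -a-> t13, -b-> t15, -c-> t16
  t8 = b.b.0 | (0 | 0) | (a.(0 | 0) + (0 | 0 + (0 + 0))) | -a-> t14, -b-> t16
  t9 = b.0 | (a.0 | c.0) | (0 | 0) | -a-> t13, -b-> t17, -c-> t18
  t10 = b.b.0 | (a.0 | 0) | (0 | 0) | -a-> t14, -b-> t18
  t11 = 0 | (a.0 | c.0) | (a.(0 | 0) + (0 | 0 + (0 + 0))) | -a-> t15, -a-> t17, -c-> t19
  t12 = b.0 | (a.0 | 0) | (a.(0 | 0) + (0 | 0 + (0 + 0))) | -a-> t16, -a-> t18, -b-> t19
  t13 = b.0 | (0 | c.0) | (0 | 0) | -b-> t20, -c-> t21
  t14 = b.b.0 | (0 | 0) | (0 | 0) | -b-> t21
  t15 = 0 | (0 | c.0) | (a.(0 | 0) + (0 | 0 + (0 + 0))) | -a-> t20, -c-> t22
  t16 = b.0 | (0 | 0) | (a.(0 | 0) + (0 | 0 + (0 + 0))) | -a-> t21, -b-> t22
  t17 = 0 | (a.0 | c.0) | (0 | 0) | -a-> t20, -c-> t23
  t18 = b.0 | (a.0 | 0) | (0 | 0) | -a-> t21, -b-> t23
  t19 = 0 | (a.0 | 0) | (a.(0 | 0) + (0 | 0 + (0 + 0))) | -a-> t22, -a-> t23
  t20 = 0 | (0 | c.0) | (0 | 0) | -c-> t24
  t21 = b.0 | (0 | 0) | (0 | 0) | -b-> t24
  t22 = 0 | (0 | 0) | (a.(0 | 0) + (0 | 0 + (0 + 0))) | -a-> t24
  t23 = 0 | (a.0 | 0) | (0 | 0) | -a-> t24
  t24 = 0 | (0 | 0) | (0 | 0) | ∅
Partition-refinement fixed point:
  B0 = {s0, t0}
  B1 = {s1, t1}
  B2 = {s5, t5}
  B3 = {s10, s8, t10, t8}
  B4 = {s14, t14}
  B5 = {s21, t21}
  B6 = {s24, t24}
  B7 = {s16, s18, t16, t18}
  B8 = {s22, s23, t22, t23}
  B9 = {s12, t12}
  B10 = {s19, t19}
  B11 = {s2, s3, t2, t3}
  B12 = {s6, t6}
  B13 = {s13, t13}
  B14 = {s20, t20}
  B15 = {s7, s9, t7, t9}
  B16 = {s15, s17, t15, t17}
  B17 = {s4, t4}
  B18 = {s11, t11}
s0 ∈ B0, t0 ∈ B0 → same block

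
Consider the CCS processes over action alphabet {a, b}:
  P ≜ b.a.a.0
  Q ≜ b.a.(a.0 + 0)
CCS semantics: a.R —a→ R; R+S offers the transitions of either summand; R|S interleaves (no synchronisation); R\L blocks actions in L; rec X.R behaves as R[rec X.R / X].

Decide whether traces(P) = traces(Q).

trace-equivalent

Reachable graph of P (4 states):
  p0 = b.a.a.0 | =b=> p1
  p1 = a.a.0 | =a=> p2
  p2 = a.0 | =a=> p3
  p3 = 0 | ·
Reachable graph of Q (4 states):
  q0 = b.a.(a.0 + 0) | =b=> q1
  q1 = a.(a.0 + 0) | =a=> q2
  q2 = a.0 + 0 | =a=> q3
  q3 = 0 | ·
Bisimilarity quotient blocks:
  B0 = {p0, q0}
  B1 = {p1, q1}
  B2 = {p2, q2}
  B3 = {p3, q3}
p0 ∈ B0, q0 ∈ B0 → same block
Bisimilar ⇒ trace-equivalent.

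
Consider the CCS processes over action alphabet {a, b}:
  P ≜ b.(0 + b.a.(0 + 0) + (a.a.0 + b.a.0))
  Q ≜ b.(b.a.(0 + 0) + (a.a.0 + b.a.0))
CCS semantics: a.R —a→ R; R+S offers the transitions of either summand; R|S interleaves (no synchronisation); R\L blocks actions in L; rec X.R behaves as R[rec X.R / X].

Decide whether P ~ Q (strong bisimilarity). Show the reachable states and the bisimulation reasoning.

P ~ Q

P's transition system — 6 states:
  p0 = b.(0 + b.a.(0 + 0) + (a.a.0 + b.a.0)) ⊢ —b→ p1
  p1 = 0 + b.a.(0 + 0) + (a.a.0 + b.a.0) ⊢ —a→ p2, —b→ p2, —b→ p3
  p2 = a.0 ⊢ —a→ p4
  p3 = a.(0 + 0) ⊢ —a→ p5
  p4 = 0 ⊢ (no moves)
  p5 = 0 + 0 ⊢ (no moves)
Q's transition system — 6 states:
  q0 = b.(b.a.(0 + 0) + (a.a.0 + b.a.0)) ⊢ —b→ q1
  q1 = b.a.(0 + 0) + (a.a.0 + b.a.0) ⊢ —a→ q2, —b→ q2, —b→ q3
  q2 = a.0 ⊢ —a→ q4
  q3 = a.(0 + 0) ⊢ —a→ q5
  q4 = 0 ⊢ (no moves)
  q5 = 0 + 0 ⊢ (no moves)
Bisimilarity quotient blocks:
  B0 = {p0, q0}
  B1 = {p1, q1}
  B2 = {p2, p3, q2, q3}
  B3 = {p4, p5, q4, q5}
p0 ∈ B0, q0 ∈ B0 → same block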